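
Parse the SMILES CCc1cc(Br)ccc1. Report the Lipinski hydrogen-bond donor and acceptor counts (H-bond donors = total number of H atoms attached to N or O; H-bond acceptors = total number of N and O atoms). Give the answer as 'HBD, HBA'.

Donors: find every N or O and count the H atoms it carries.
  (no N or O atoms present)
Lipinski HBD = 0.
Acceptors: N atoms = 0, O atoms = 0 → HBA = 0.

0, 0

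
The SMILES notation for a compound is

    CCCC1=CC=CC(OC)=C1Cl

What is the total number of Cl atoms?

Scan the SMILES for Cl atoms (remember two-letter symbols like Cl and Br are single atoms).
Chlorine count: 1.

1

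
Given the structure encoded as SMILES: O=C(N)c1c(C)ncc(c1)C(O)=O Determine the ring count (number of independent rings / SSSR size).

In SMILES, each pair of matching ring-closure digits denotes one ring-closing bond; the number of such bonds equals the number of independent rings.
Ring-closure bonds here: 1.

1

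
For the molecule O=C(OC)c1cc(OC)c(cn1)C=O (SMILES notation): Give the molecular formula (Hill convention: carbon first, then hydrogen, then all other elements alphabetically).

Walk through each heavy atom and fill implicit hydrogens from standard valence (C 4, N 3, O 2, S 2, halogen 1); for lowercase aromatic atoms, an aromatic c carries 1 H when it has two neighbours and 0 H with three, and aromatic n carries 0 H:
  atom 1: O, bond orders sum to 2 (valence 2) → 0 H
  atom 2: C, bond orders sum to 4 (valence 4) → 0 H
  atom 3: O, bond orders sum to 2 (valence 2) → 0 H
  atom 4: C, bond orders sum to 1 (valence 4) → 3 H
  atom 5: aromatic c, 3 neighbours → 0 H
  atom 6: aromatic c, 2 neighbours → 1 H
  atom 7: aromatic c, 3 neighbours → 0 H
  atom 8: O, bond orders sum to 2 (valence 2) → 0 H
  atom 9: C, bond orders sum to 1 (valence 4) → 3 H
  atom 10: aromatic c, 3 neighbours → 0 H
  atom 11: aromatic c, 2 neighbours → 1 H
  atom 12: aromatic n, 2 neighbours → 0 H
  atom 13: C, bond orders sum to 3 (valence 4) → 1 H
  atom 14: O, bond orders sum to 2 (valence 2) → 0 H
Totals → C:9, H:9, N:1, O:4.

C9H9NO4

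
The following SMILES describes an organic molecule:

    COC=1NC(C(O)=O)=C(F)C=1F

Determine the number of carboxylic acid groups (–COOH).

1

The carboxylic acid motif appears at heavy-atom position 6 in the SMILES.
Other groups present: 1 ether.
Carboxylic acid count: 1.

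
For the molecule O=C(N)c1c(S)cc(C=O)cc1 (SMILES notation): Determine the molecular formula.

Walk through each heavy atom and fill implicit hydrogens from standard valence (C 4, N 3, O 2, S 2, halogen 1); for lowercase aromatic atoms, an aromatic c carries 1 H when it has two neighbours and 0 H with three, and aromatic n carries 0 H:
  atom 1: O, bond orders sum to 2 (valence 2) → 0 H
  atom 2: C, bond orders sum to 4 (valence 4) → 0 H
  atom 3: N, bond orders sum to 1 (valence 3) → 2 H
  atom 4: aromatic c, 3 neighbours → 0 H
  atom 5: aromatic c, 3 neighbours → 0 H
  atom 6: S, bond orders sum to 1 (valence 2) → 1 H
  atom 7: aromatic c, 2 neighbours → 1 H
  atom 8: aromatic c, 3 neighbours → 0 H
  atom 9: C, bond orders sum to 3 (valence 4) → 1 H
  atom 10: O, bond orders sum to 2 (valence 2) → 0 H
  atom 11: aromatic c, 2 neighbours → 1 H
  atom 12: aromatic c, 2 neighbours → 1 H
Totals → C:8, H:7, N:1, O:2, S:1.
In Hill order: C8H7NO2S.

C8H7NO2S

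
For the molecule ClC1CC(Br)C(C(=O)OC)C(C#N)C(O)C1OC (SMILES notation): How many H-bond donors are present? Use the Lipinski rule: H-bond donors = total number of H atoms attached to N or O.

1

Donors: find every N or O and count the H atoms it carries.
  atom 8 (O): bond orders sum to 2 → 0 H
  atom 9 (O): bond orders sum to 2 → 0 H
  atom 13 (N): bond orders sum to 3 → 0 H
  atom 15 (O): bond orders sum to 1 → 1 H
  atom 17 (O): bond orders sum to 2 → 0 H
Lipinski HBD = 1.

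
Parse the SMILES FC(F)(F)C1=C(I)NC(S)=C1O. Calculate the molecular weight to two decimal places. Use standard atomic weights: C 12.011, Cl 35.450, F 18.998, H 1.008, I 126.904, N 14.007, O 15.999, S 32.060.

309.04 g/mol

First, the molecular formula is C5H3F3INOS (counting implicit H from valence).
  C: 5 × 12.011 = 60.055
  F: 3 × 18.998 = 56.994
  H: 3 × 1.008 = 3.024
  I: 1 × 126.904 = 126.904
  N: 1 × 14.007 = 14.007
  O: 1 × 15.999 = 15.999
  S: 1 × 32.060 = 32.060
Sum: 5×12.011 + 3×18.998 + 3×1.008 + 1×126.904 + 1×14.007 + 1×15.999 + 1×32.060 = 309.043 → 309.04 g/mol.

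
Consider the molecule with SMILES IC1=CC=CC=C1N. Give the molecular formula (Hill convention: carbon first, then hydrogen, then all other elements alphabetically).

Walk through each heavy atom and fill implicit hydrogens from standard valence (C 4, N 3, O 2, S 2, halogen 1):
  atom 1: I (halogen, monovalent) → 0 H
  atom 2: C, bond orders sum to 4 (valence 4) → 0 H
  atom 3: C, bond orders sum to 3 (valence 4) → 1 H
  atom 4: C, bond orders sum to 3 (valence 4) → 1 H
  atom 5: C, bond orders sum to 3 (valence 4) → 1 H
  atom 6: C, bond orders sum to 3 (valence 4) → 1 H
  atom 7: C, bond orders sum to 4 (valence 4) → 0 H
  atom 8: N, bond orders sum to 1 (valence 3) → 2 H
Totals → C:6, H:6, I:1, N:1.

C6H6IN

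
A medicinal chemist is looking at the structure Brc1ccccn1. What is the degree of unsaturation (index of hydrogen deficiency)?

4

Molecular formula: C5H4BrN.
DoU = (2C + 2 + N − H − X) / 2, where X is the halogen count and O/S are ignored.
    = (2·5 + 2 + 1 − 4 − 1) / 2 = 8 / 2 = 4.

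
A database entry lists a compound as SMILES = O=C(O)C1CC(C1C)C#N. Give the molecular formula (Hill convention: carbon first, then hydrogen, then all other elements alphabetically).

C7H9NO2

Walk through each heavy atom and fill implicit hydrogens from standard valence (C 4, N 3, O 2, S 2, halogen 1):
  atom 1: O, bond orders sum to 2 (valence 2) → 0 H
  atom 2: C, bond orders sum to 4 (valence 4) → 0 H
  atom 3: O, bond orders sum to 1 (valence 2) → 1 H
  atom 4: C, bond orders sum to 3 (valence 4) → 1 H
  atom 5: C, bond orders sum to 2 (valence 4) → 2 H
  atom 6: C, bond orders sum to 3 (valence 4) → 1 H
  atom 7: C, bond orders sum to 3 (valence 4) → 1 H
  atom 8: C, bond orders sum to 1 (valence 4) → 3 H
  atom 9: C, bond orders sum to 4 (valence 4) → 0 H
  atom 10: N, bond orders sum to 3 (valence 3) → 0 H
Totals → C:7, H:9, N:1, O:2.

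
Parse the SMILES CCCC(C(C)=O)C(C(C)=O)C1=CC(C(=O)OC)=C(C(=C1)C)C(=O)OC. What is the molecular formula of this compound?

C20H26O6

Walk through each heavy atom and fill implicit hydrogens from standard valence (C 4, N 3, O 2, S 2, halogen 1):
  atom 1: C, bond orders sum to 1 (valence 4) → 3 H
  atom 2: C, bond orders sum to 2 (valence 4) → 2 H
  atom 3: C, bond orders sum to 2 (valence 4) → 2 H
  atom 4: C, bond orders sum to 3 (valence 4) → 1 H
  atom 5: C, bond orders sum to 4 (valence 4) → 0 H
  atom 6: C, bond orders sum to 1 (valence 4) → 3 H
  atom 7: O, bond orders sum to 2 (valence 2) → 0 H
  atom 8: C, bond orders sum to 3 (valence 4) → 1 H
  atom 9: C, bond orders sum to 4 (valence 4) → 0 H
  atom 10: C, bond orders sum to 1 (valence 4) → 3 H
  atom 11: O, bond orders sum to 2 (valence 2) → 0 H
  atom 12: C, bond orders sum to 4 (valence 4) → 0 H
  atom 13: C, bond orders sum to 3 (valence 4) → 1 H
  atom 14: C, bond orders sum to 4 (valence 4) → 0 H
  atom 15: C, bond orders sum to 4 (valence 4) → 0 H
  atom 16: O, bond orders sum to 2 (valence 2) → 0 H
  atom 17: O, bond orders sum to 2 (valence 2) → 0 H
  atom 18: C, bond orders sum to 1 (valence 4) → 3 H
  atom 19: C, bond orders sum to 4 (valence 4) → 0 H
  atom 20: C, bond orders sum to 4 (valence 4) → 0 H
  atom 21: C, bond orders sum to 3 (valence 4) → 1 H
  atom 22: C, bond orders sum to 1 (valence 4) → 3 H
  atom 23: C, bond orders sum to 4 (valence 4) → 0 H
  atom 24: O, bond orders sum to 2 (valence 2) → 0 H
  atom 25: O, bond orders sum to 2 (valence 2) → 0 H
  atom 26: C, bond orders sum to 1 (valence 4) → 3 H
Totals → C:20, H:26, O:6.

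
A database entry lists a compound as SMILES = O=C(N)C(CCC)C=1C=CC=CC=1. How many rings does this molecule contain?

In SMILES, each pair of matching ring-closure digits denotes one ring-closing bond; the number of such bonds equals the number of independent rings.
Ring-closure bonds here: 1.

1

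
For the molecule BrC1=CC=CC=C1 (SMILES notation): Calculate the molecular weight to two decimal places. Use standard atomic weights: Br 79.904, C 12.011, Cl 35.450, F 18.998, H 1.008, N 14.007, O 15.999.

157.01 g/mol

First, the molecular formula is C6H5Br (counting implicit H from valence).
  Br: 1 × 79.904 = 79.904
  C: 6 × 12.011 = 72.066
  H: 5 × 1.008 = 5.040
Sum: 1×79.904 + 6×12.011 + 5×1.008 = 157.010 → 157.01 g/mol.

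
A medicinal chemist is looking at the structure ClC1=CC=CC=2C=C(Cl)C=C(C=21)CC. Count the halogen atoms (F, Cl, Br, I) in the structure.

2

Halogen atoms appear at heavy-atom positions 1, 9 (2×Cl).
Halogen count: 2.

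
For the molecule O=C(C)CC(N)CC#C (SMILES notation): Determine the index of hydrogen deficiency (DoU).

Degree of unsaturation = (number of rings) + (number of π bonds).
Ring closures in the SMILES: 0.
π bonds: 1 double bond (each 1 DoU), 1 triple bond (each 2 DoU) → 3 DoU from unsaturation.
Total DoU = 0 + 3 = 3.

3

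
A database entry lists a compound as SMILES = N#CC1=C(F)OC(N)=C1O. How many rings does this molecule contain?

1

In SMILES, each pair of matching ring-closure digits denotes one ring-closing bond; the number of such bonds equals the number of independent rings.
Ring-closure bonds here: 1.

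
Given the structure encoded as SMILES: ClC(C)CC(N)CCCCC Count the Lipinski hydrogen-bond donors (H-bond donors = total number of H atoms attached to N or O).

Donors: find every N or O and count the H atoms it carries.
  atom 6 (N): bond orders sum to 1 → 2 H
Lipinski HBD = 2.

2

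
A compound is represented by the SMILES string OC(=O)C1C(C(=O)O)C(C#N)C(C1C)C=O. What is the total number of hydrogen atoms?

Walk through each heavy atom and fill implicit hydrogens from standard valence (C 4, N 3, O 2, S 2, halogen 1):
  atom 1: O, bond orders sum to 1 (valence 2) → 1 H
  atom 2: C, bond orders sum to 4 (valence 4) → 0 H
  atom 3: O, bond orders sum to 2 (valence 2) → 0 H
  atom 4: C, bond orders sum to 3 (valence 4) → 1 H
  atom 5: C, bond orders sum to 3 (valence 4) → 1 H
  atom 6: C, bond orders sum to 4 (valence 4) → 0 H
  atom 7: O, bond orders sum to 2 (valence 2) → 0 H
  atom 8: O, bond orders sum to 1 (valence 2) → 1 H
  atom 9: C, bond orders sum to 3 (valence 4) → 1 H
  atom 10: C, bond orders sum to 4 (valence 4) → 0 H
  atom 11: N, bond orders sum to 3 (valence 3) → 0 H
  atom 12: C, bond orders sum to 3 (valence 4) → 1 H
  atom 13: C, bond orders sum to 3 (valence 4) → 1 H
  atom 14: C, bond orders sum to 1 (valence 4) → 3 H
  atom 15: C, bond orders sum to 3 (valence 4) → 1 H
  atom 16: O, bond orders sum to 2 (valence 2) → 0 H
Total hydrogens: 11.

11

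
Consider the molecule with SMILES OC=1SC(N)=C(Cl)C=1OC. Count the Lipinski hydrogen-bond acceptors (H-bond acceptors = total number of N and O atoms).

N atoms: 1; O atoms: 2.
Lipinski HBA = 1 + 2 = 3.

3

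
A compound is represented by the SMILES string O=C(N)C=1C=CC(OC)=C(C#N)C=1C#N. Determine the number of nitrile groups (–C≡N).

The nitrile motif appears at heavy-atom positions 11, 14 in the SMILES.
Other groups present: 1 amide, 1 ether.
Nitrile count: 2.

2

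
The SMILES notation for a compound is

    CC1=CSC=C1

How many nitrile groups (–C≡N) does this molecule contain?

Scan the SMILES for the nitrile motif — none present.

0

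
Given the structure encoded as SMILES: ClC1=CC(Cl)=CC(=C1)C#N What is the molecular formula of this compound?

Walk through each heavy atom and fill implicit hydrogens from standard valence (C 4, N 3, O 2, S 2, halogen 1):
  atom 1: Cl (halogen, monovalent) → 0 H
  atom 2: C, bond orders sum to 4 (valence 4) → 0 H
  atom 3: C, bond orders sum to 3 (valence 4) → 1 H
  atom 4: C, bond orders sum to 4 (valence 4) → 0 H
  atom 5: Cl (halogen, monovalent) → 0 H
  atom 6: C, bond orders sum to 3 (valence 4) → 1 H
  atom 7: C, bond orders sum to 4 (valence 4) → 0 H
  atom 8: C, bond orders sum to 3 (valence 4) → 1 H
  atom 9: C, bond orders sum to 4 (valence 4) → 0 H
  atom 10: N, bond orders sum to 3 (valence 3) → 0 H
Totals → C:7, H:3, Cl:2, N:1.

C7H3Cl2N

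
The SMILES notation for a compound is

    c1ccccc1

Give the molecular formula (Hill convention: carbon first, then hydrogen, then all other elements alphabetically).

C6H6

Walk through each heavy atom and fill implicit hydrogens from standard valence (C 4, N 3, O 2, S 2, halogen 1); for lowercase aromatic atoms, an aromatic c carries 1 H when it has two neighbours and 0 H with three, and aromatic n carries 0 H:
  atom 1: aromatic c, 2 neighbours → 1 H
  atom 2: aromatic c, 2 neighbours → 1 H
  atom 3: aromatic c, 2 neighbours → 1 H
  atom 4: aromatic c, 2 neighbours → 1 H
  atom 5: aromatic c, 2 neighbours → 1 H
  atom 6: aromatic c, 2 neighbours → 1 H
Totals → C:6, H:6.
In Hill order: C6H6.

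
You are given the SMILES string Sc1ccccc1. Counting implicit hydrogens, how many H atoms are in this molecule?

6

Walk through each heavy atom and fill implicit hydrogens from standard valence (C 4, N 3, O 2, S 2, halogen 1); for lowercase aromatic atoms, an aromatic c carries 1 H when it has two neighbours and 0 H with three, and aromatic n carries 0 H:
  atom 1: S, bond orders sum to 1 (valence 2) → 1 H
  atom 2: aromatic c, 3 neighbours → 0 H
  atom 3: aromatic c, 2 neighbours → 1 H
  atom 4: aromatic c, 2 neighbours → 1 H
  atom 5: aromatic c, 2 neighbours → 1 H
  atom 6: aromatic c, 2 neighbours → 1 H
  atom 7: aromatic c, 2 neighbours → 1 H
Total hydrogens: 6.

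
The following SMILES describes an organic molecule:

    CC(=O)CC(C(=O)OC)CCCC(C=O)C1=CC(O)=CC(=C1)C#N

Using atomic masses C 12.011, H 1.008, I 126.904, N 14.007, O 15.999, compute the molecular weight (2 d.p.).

First, the molecular formula is C18H21NO5 (counting implicit H from valence).
  C: 18 × 12.011 = 216.198
  H: 21 × 1.008 = 21.168
  N: 1 × 14.007 = 14.007
  O: 5 × 15.999 = 79.995
Sum: 18×12.011 + 21×1.008 + 1×14.007 + 5×15.999 = 331.368 → 331.37 g/mol.

331.37 g/mol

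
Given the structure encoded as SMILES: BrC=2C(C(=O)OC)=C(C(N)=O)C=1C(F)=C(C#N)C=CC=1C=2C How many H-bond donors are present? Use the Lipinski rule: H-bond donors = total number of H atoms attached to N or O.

2

Donors: find every N or O and count the H atoms it carries.
  atom 5 (O): bond orders sum to 2 → 0 H
  atom 6 (O): bond orders sum to 2 → 0 H
  atom 10 (N): bond orders sum to 1 → 2 H
  atom 11 (O): bond orders sum to 2 → 0 H
  atom 17 (N): bond orders sum to 3 → 0 H
Lipinski HBD = 2.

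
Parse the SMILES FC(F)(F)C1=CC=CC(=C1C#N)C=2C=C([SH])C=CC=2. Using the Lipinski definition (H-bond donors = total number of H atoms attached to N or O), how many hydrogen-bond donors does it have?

Donors: find every N or O and count the H atoms it carries.
  atom 12 (N): bond orders sum to 3 → 0 H
Lipinski HBD = 0.

0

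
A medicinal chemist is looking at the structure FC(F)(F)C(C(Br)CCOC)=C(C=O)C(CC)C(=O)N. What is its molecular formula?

Walk through each heavy atom and fill implicit hydrogens from standard valence (C 4, N 3, O 2, S 2, halogen 1):
  atom 1: F (halogen, monovalent) → 0 H
  atom 2: C, bond orders sum to 4 (valence 4) → 0 H
  atom 3: F (halogen, monovalent) → 0 H
  atom 4: F (halogen, monovalent) → 0 H
  atom 5: C, bond orders sum to 4 (valence 4) → 0 H
  atom 6: C, bond orders sum to 3 (valence 4) → 1 H
  atom 7: Br (halogen, monovalent) → 0 H
  atom 8: C, bond orders sum to 2 (valence 4) → 2 H
  atom 9: C, bond orders sum to 2 (valence 4) → 2 H
  atom 10: O, bond orders sum to 2 (valence 2) → 0 H
  atom 11: C, bond orders sum to 1 (valence 4) → 3 H
  atom 12: C, bond orders sum to 4 (valence 4) → 0 H
  atom 13: C, bond orders sum to 3 (valence 4) → 1 H
  atom 14: O, bond orders sum to 2 (valence 2) → 0 H
  atom 15: C, bond orders sum to 3 (valence 4) → 1 H
  atom 16: C, bond orders sum to 2 (valence 4) → 2 H
  atom 17: C, bond orders sum to 1 (valence 4) → 3 H
  atom 18: C, bond orders sum to 4 (valence 4) → 0 H
  atom 19: O, bond orders sum to 2 (valence 2) → 0 H
  atom 20: N, bond orders sum to 1 (valence 3) → 2 H
Totals → C:12, H:17, Br:1, F:3, N:1, O:3.
In Hill order: C12H17BrF3NO3.

C12H17BrF3NO3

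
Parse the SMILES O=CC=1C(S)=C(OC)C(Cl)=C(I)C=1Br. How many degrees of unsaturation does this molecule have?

5

Molecular formula: C8H5BrClIO2S.
DoU = (2C + 2 + N − H − X) / 2, where X is the halogen count and O/S are ignored.
    = (2·8 + 2 + 0 − 5 − 3) / 2 = 10 / 2 = 5.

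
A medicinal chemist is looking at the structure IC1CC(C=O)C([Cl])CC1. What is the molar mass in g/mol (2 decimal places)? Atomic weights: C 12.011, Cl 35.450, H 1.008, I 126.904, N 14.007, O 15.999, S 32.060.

First, the molecular formula is C7H10ClIO (counting implicit H from valence).
  C: 7 × 12.011 = 84.077
  Cl: 1 × 35.450 = 35.450
  H: 10 × 1.008 = 10.080
  I: 1 × 126.904 = 126.904
  O: 1 × 15.999 = 15.999
Sum: 7×12.011 + 1×35.450 + 10×1.008 + 1×126.904 + 1×15.999 = 272.510 → 272.51 g/mol.

272.51 g/mol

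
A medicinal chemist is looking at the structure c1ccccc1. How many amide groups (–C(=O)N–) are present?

0

Scan the SMILES for the amide motif — none present.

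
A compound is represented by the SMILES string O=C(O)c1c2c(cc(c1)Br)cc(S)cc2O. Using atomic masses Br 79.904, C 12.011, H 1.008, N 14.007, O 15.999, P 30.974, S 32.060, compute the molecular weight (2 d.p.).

299.14 g/mol

First, the molecular formula is C11H7BrO3S (counting implicit H from valence).
  Br: 1 × 79.904 = 79.904
  C: 11 × 12.011 = 132.121
  H: 7 × 1.008 = 7.056
  O: 3 × 15.999 = 47.997
  S: 1 × 32.060 = 32.060
Sum: 1×79.904 + 11×12.011 + 7×1.008 + 3×15.999 + 1×32.060 = 299.138 → 299.14 g/mol.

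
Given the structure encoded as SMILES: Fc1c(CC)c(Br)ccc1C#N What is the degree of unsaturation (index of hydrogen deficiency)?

Molecular formula: C9H7BrFN.
DoU = (2C + 2 + N − H − X) / 2, where X is the halogen count and O/S are ignored.
    = (2·9 + 2 + 1 − 7 − 2) / 2 = 12 / 2 = 6.

6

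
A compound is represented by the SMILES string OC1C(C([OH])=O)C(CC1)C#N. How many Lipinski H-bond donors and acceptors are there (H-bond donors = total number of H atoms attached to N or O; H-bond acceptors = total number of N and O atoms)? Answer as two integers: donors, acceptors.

2, 4

Donors: find every N or O and count the H atoms it carries.
  atom 1 (O): bond orders sum to 1 → 1 H
  atom 5 (O): bond orders sum to 1 → 1 H
  atom 6 (O): bond orders sum to 2 → 0 H
  atom 11 (N): bond orders sum to 3 → 0 H
Lipinski HBD = 2.
Acceptors: N atoms = 1, O atoms = 3 → HBA = 4.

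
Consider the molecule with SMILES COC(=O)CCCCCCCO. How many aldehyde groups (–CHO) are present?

0

Scan the SMILES for the aldehyde motif — none present.
Groups that are present: 1 ester, 1 hydroxyl.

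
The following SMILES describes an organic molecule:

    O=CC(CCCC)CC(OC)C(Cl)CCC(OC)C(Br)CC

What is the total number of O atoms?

3

Scan the SMILES for O atoms (remember two-letter symbols like Cl and Br are single atoms).
Oxygen count: 3.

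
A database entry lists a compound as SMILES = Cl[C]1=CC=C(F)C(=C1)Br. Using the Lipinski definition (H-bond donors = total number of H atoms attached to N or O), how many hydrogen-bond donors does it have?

Donors: find every N or O and count the H atoms it carries.
  (no N or O atoms present)
Lipinski HBD = 0.

0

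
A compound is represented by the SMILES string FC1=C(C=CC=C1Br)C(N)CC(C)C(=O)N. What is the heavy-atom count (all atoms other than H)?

16

Every atom symbol written in the SMILES (organic subset) is one heavy atom; implicit H are not written.
Heavy atoms by element → Br:1, C:11, F:1, N:2, O:1.
Total: 16.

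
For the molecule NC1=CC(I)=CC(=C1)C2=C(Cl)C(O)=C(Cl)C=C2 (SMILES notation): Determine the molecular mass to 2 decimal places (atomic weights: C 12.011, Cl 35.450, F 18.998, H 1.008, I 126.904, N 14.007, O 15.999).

First, the molecular formula is C12H8Cl2INO (counting implicit H from valence).
  C: 12 × 12.011 = 144.132
  Cl: 2 × 35.450 = 70.900
  H: 8 × 1.008 = 8.064
  I: 1 × 126.904 = 126.904
  N: 1 × 14.007 = 14.007
  O: 1 × 15.999 = 15.999
Sum: 12×12.011 + 2×35.450 + 8×1.008 + 1×126.904 + 1×14.007 + 1×15.999 = 380.006 → 380.01 g/mol.

380.01 g/mol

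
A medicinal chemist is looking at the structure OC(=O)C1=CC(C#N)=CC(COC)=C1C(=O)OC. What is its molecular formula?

C12H11NO5

Walk through each heavy atom and fill implicit hydrogens from standard valence (C 4, N 3, O 2, S 2, halogen 1):
  atom 1: O, bond orders sum to 1 (valence 2) → 1 H
  atom 2: C, bond orders sum to 4 (valence 4) → 0 H
  atom 3: O, bond orders sum to 2 (valence 2) → 0 H
  atom 4: C, bond orders sum to 4 (valence 4) → 0 H
  atom 5: C, bond orders sum to 3 (valence 4) → 1 H
  atom 6: C, bond orders sum to 4 (valence 4) → 0 H
  atom 7: C, bond orders sum to 4 (valence 4) → 0 H
  atom 8: N, bond orders sum to 3 (valence 3) → 0 H
  atom 9: C, bond orders sum to 3 (valence 4) → 1 H
  atom 10: C, bond orders sum to 4 (valence 4) → 0 H
  atom 11: C, bond orders sum to 2 (valence 4) → 2 H
  atom 12: O, bond orders sum to 2 (valence 2) → 0 H
  atom 13: C, bond orders sum to 1 (valence 4) → 3 H
  atom 14: C, bond orders sum to 4 (valence 4) → 0 H
  atom 15: C, bond orders sum to 4 (valence 4) → 0 H
  atom 16: O, bond orders sum to 2 (valence 2) → 0 H
  atom 17: O, bond orders sum to 2 (valence 2) → 0 H
  atom 18: C, bond orders sum to 1 (valence 4) → 3 H
Totals → C:12, H:11, N:1, O:5.
In Hill order: C12H11NO5.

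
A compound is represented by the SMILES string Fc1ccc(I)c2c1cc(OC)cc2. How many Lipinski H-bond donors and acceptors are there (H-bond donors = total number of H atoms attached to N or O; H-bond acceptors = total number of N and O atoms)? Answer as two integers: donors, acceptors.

Donors: find every N or O and count the H atoms it carries.
  atom 11 (O): bond orders sum to 2 → 0 H
Lipinski HBD = 0.
Acceptors: N atoms = 0, O atoms = 1 → HBA = 1.

0, 1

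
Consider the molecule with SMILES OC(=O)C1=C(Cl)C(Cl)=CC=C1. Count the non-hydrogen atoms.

11

Every atom symbol written in the SMILES (organic subset) is one heavy atom; implicit H are not written.
Heavy atoms by element → C:7, Cl:2, O:2.
Total: 11.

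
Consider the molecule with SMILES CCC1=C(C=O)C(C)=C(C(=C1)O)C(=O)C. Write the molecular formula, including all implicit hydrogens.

C12H14O3

Walk through each heavy atom and fill implicit hydrogens from standard valence (C 4, N 3, O 2, S 2, halogen 1):
  atom 1: C, bond orders sum to 1 (valence 4) → 3 H
  atom 2: C, bond orders sum to 2 (valence 4) → 2 H
  atom 3: C, bond orders sum to 4 (valence 4) → 0 H
  atom 4: C, bond orders sum to 4 (valence 4) → 0 H
  atom 5: C, bond orders sum to 3 (valence 4) → 1 H
  atom 6: O, bond orders sum to 2 (valence 2) → 0 H
  atom 7: C, bond orders sum to 4 (valence 4) → 0 H
  atom 8: C, bond orders sum to 1 (valence 4) → 3 H
  atom 9: C, bond orders sum to 4 (valence 4) → 0 H
  atom 10: C, bond orders sum to 4 (valence 4) → 0 H
  atom 11: C, bond orders sum to 3 (valence 4) → 1 H
  atom 12: O, bond orders sum to 1 (valence 2) → 1 H
  atom 13: C, bond orders sum to 4 (valence 4) → 0 H
  atom 14: O, bond orders sum to 2 (valence 2) → 0 H
  atom 15: C, bond orders sum to 1 (valence 4) → 3 H
Totals → C:12, H:14, O:3.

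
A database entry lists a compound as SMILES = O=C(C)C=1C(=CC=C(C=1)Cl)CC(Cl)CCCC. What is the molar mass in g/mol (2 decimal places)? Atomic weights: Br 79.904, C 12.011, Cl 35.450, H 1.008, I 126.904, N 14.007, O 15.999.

273.20 g/mol

First, the molecular formula is C14H18Cl2O (counting implicit H from valence).
  C: 14 × 12.011 = 168.154
  Cl: 2 × 35.450 = 70.900
  H: 18 × 1.008 = 18.144
  O: 1 × 15.999 = 15.999
Sum: 14×12.011 + 2×35.450 + 18×1.008 + 1×15.999 = 273.197 → 273.20 g/mol.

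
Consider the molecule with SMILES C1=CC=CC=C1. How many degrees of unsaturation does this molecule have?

Degree of unsaturation = (number of rings) + (number of π bonds).
Ring closures in the SMILES: 1.
π bonds: 3 double bonds (each 1 DoU) → 3 DoU from unsaturation.
Total DoU = 1 + 3 = 4.

4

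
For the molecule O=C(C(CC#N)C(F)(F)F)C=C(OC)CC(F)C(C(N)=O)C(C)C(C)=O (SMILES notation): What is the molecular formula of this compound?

C16H20F4N2O4

Walk through each heavy atom and fill implicit hydrogens from standard valence (C 4, N 3, O 2, S 2, halogen 1):
  atom 1: O, bond orders sum to 2 (valence 2) → 0 H
  atom 2: C, bond orders sum to 4 (valence 4) → 0 H
  atom 3: C, bond orders sum to 3 (valence 4) → 1 H
  atom 4: C, bond orders sum to 2 (valence 4) → 2 H
  atom 5: C, bond orders sum to 4 (valence 4) → 0 H
  atom 6: N, bond orders sum to 3 (valence 3) → 0 H
  atom 7: C, bond orders sum to 4 (valence 4) → 0 H
  atom 8: F (halogen, monovalent) → 0 H
  atom 9: F (halogen, monovalent) → 0 H
  atom 10: F (halogen, monovalent) → 0 H
  atom 11: C, bond orders sum to 3 (valence 4) → 1 H
  atom 12: C, bond orders sum to 4 (valence 4) → 0 H
  atom 13: O, bond orders sum to 2 (valence 2) → 0 H
  atom 14: C, bond orders sum to 1 (valence 4) → 3 H
  atom 15: C, bond orders sum to 2 (valence 4) → 2 H
  atom 16: C, bond orders sum to 3 (valence 4) → 1 H
  atom 17: F (halogen, monovalent) → 0 H
  atom 18: C, bond orders sum to 3 (valence 4) → 1 H
  atom 19: C, bond orders sum to 4 (valence 4) → 0 H
  atom 20: N, bond orders sum to 1 (valence 3) → 2 H
  atom 21: O, bond orders sum to 2 (valence 2) → 0 H
  atom 22: C, bond orders sum to 3 (valence 4) → 1 H
  atom 23: C, bond orders sum to 1 (valence 4) → 3 H
  atom 24: C, bond orders sum to 4 (valence 4) → 0 H
  atom 25: C, bond orders sum to 1 (valence 4) → 3 H
  atom 26: O, bond orders sum to 2 (valence 2) → 0 H
Totals → C:16, H:20, F:4, N:2, O:4.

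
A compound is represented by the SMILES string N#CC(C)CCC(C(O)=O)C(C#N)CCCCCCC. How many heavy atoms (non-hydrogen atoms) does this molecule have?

20

Every atom symbol written in the SMILES (organic subset) is one heavy atom; implicit H are not written.
Heavy atoms by element → C:16, N:2, O:2.
Total: 20.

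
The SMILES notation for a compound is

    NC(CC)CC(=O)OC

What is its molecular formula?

C6H13NO2

Walk through each heavy atom and fill implicit hydrogens from standard valence (C 4, N 3, O 2, S 2, halogen 1):
  atom 1: N, bond orders sum to 1 (valence 3) → 2 H
  atom 2: C, bond orders sum to 3 (valence 4) → 1 H
  atom 3: C, bond orders sum to 2 (valence 4) → 2 H
  atom 4: C, bond orders sum to 1 (valence 4) → 3 H
  atom 5: C, bond orders sum to 2 (valence 4) → 2 H
  atom 6: C, bond orders sum to 4 (valence 4) → 0 H
  atom 7: O, bond orders sum to 2 (valence 2) → 0 H
  atom 8: O, bond orders sum to 2 (valence 2) → 0 H
  atom 9: C, bond orders sum to 1 (valence 4) → 3 H
Totals → C:6, H:13, N:1, O:2.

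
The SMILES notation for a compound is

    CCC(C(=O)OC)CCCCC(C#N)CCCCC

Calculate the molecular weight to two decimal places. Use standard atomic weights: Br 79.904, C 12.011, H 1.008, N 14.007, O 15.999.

267.41 g/mol

First, the molecular formula is C16H29NO2 (counting implicit H from valence).
  C: 16 × 12.011 = 192.176
  H: 29 × 1.008 = 29.232
  N: 1 × 14.007 = 14.007
  O: 2 × 15.999 = 31.998
Sum: 16×12.011 + 29×1.008 + 1×14.007 + 2×15.999 = 267.413 → 267.41 g/mol.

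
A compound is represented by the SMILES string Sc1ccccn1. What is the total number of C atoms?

Count every carbon token in the SMILES (each C, including those in ring-closure positions and inside branches).
Carbon count: 5.

5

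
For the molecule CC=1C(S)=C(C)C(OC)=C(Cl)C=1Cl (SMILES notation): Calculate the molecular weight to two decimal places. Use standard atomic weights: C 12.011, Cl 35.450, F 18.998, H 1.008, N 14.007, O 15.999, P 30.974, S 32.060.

237.14 g/mol

First, the molecular formula is C9H10Cl2OS (counting implicit H from valence).
  C: 9 × 12.011 = 108.099
  Cl: 2 × 35.450 = 70.900
  H: 10 × 1.008 = 10.080
  O: 1 × 15.999 = 15.999
  S: 1 × 32.060 = 32.060
Sum: 9×12.011 + 2×35.450 + 10×1.008 + 1×15.999 + 1×32.060 = 237.138 → 237.14 g/mol.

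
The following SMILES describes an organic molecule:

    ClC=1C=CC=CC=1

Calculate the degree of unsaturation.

4

Degree of unsaturation = (number of rings) + (number of π bonds).
Ring closures in the SMILES: 1.
π bonds: 3 double bonds (each 1 DoU) → 3 DoU from unsaturation.
Total DoU = 1 + 3 = 4.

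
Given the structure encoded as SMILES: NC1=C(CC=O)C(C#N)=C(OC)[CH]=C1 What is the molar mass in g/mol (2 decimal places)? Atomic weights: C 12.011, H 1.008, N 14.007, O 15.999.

First, the molecular formula is C10H10N2O2 (counting implicit H from valence).
  C: 10 × 12.011 = 120.110
  H: 10 × 1.008 = 10.080
  N: 2 × 14.007 = 28.014
  O: 2 × 15.999 = 31.998
Sum: 10×12.011 + 10×1.008 + 2×14.007 + 2×15.999 = 190.202 → 190.20 g/mol.

190.20 g/mol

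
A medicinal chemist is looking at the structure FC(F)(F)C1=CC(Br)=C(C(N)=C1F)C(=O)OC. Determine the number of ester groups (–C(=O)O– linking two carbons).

1

The ester motif appears at heavy-atom position 14 in the SMILES.
Other groups present: 1 primary amine.
Ester count: 1.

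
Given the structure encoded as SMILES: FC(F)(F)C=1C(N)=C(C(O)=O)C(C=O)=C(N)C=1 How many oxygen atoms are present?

3

Scan the SMILES for O atoms (remember two-letter symbols like Cl and Br are single atoms).
Oxygen count: 3.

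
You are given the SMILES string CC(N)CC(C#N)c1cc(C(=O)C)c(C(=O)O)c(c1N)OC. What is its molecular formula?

Walk through each heavy atom and fill implicit hydrogens from standard valence (C 4, N 3, O 2, S 2, halogen 1); for lowercase aromatic atoms, an aromatic c carries 1 H when it has two neighbours and 0 H with three, and aromatic n carries 0 H:
  atom 1: C, bond orders sum to 1 (valence 4) → 3 H
  atom 2: C, bond orders sum to 3 (valence 4) → 1 H
  atom 3: N, bond orders sum to 1 (valence 3) → 2 H
  atom 4: C, bond orders sum to 2 (valence 4) → 2 H
  atom 5: C, bond orders sum to 3 (valence 4) → 1 H
  atom 6: C, bond orders sum to 4 (valence 4) → 0 H
  atom 7: N, bond orders sum to 3 (valence 3) → 0 H
  atom 8: aromatic c, 3 neighbours → 0 H
  atom 9: aromatic c, 2 neighbours → 1 H
  atom 10: aromatic c, 3 neighbours → 0 H
  atom 11: C, bond orders sum to 4 (valence 4) → 0 H
  atom 12: O, bond orders sum to 2 (valence 2) → 0 H
  atom 13: C, bond orders sum to 1 (valence 4) → 3 H
  atom 14: aromatic c, 3 neighbours → 0 H
  atom 15: C, bond orders sum to 4 (valence 4) → 0 H
  atom 16: O, bond orders sum to 2 (valence 2) → 0 H
  atom 17: O, bond orders sum to 1 (valence 2) → 1 H
  atom 18: aromatic c, 3 neighbours → 0 H
  atom 19: aromatic c, 3 neighbours → 0 H
  atom 20: N, bond orders sum to 1 (valence 3) → 2 H
  atom 21: O, bond orders sum to 2 (valence 2) → 0 H
  atom 22: C, bond orders sum to 1 (valence 4) → 3 H
Totals → C:15, H:19, N:3, O:4.
In Hill order: C15H19N3O4.

C15H19N3O4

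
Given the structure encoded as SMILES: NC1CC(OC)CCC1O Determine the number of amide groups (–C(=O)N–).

0

Scan the SMILES for the amide motif — none present.
Groups that are present: 1 ether, 1 hydroxyl, 1 primary amine.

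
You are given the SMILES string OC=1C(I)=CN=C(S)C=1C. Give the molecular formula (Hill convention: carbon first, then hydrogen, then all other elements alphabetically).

C6H6INOS

Walk through each heavy atom and fill implicit hydrogens from standard valence (C 4, N 3, O 2, S 2, halogen 1):
  atom 1: O, bond orders sum to 1 (valence 2) → 1 H
  atom 2: C, bond orders sum to 4 (valence 4) → 0 H
  atom 3: C, bond orders sum to 4 (valence 4) → 0 H
  atom 4: I (halogen, monovalent) → 0 H
  atom 5: C, bond orders sum to 3 (valence 4) → 1 H
  atom 6: N, bond orders sum to 3 (valence 3) → 0 H
  atom 7: C, bond orders sum to 4 (valence 4) → 0 H
  atom 8: S, bond orders sum to 1 (valence 2) → 1 H
  atom 9: C, bond orders sum to 4 (valence 4) → 0 H
  atom 10: C, bond orders sum to 1 (valence 4) → 3 H
Totals → C:6, H:6, I:1, N:1, O:1, S:1.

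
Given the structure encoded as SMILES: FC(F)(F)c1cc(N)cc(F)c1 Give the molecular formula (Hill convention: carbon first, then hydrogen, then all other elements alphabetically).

C7H5F4N

Walk through each heavy atom and fill implicit hydrogens from standard valence (C 4, N 3, O 2, S 2, halogen 1); for lowercase aromatic atoms, an aromatic c carries 1 H when it has two neighbours and 0 H with three, and aromatic n carries 0 H:
  atom 1: F (halogen, monovalent) → 0 H
  atom 2: C, bond orders sum to 4 (valence 4) → 0 H
  atom 3: F (halogen, monovalent) → 0 H
  atom 4: F (halogen, monovalent) → 0 H
  atom 5: aromatic c, 3 neighbours → 0 H
  atom 6: aromatic c, 2 neighbours → 1 H
  atom 7: aromatic c, 3 neighbours → 0 H
  atom 8: N, bond orders sum to 1 (valence 3) → 2 H
  atom 9: aromatic c, 2 neighbours → 1 H
  atom 10: aromatic c, 3 neighbours → 0 H
  atom 11: F (halogen, monovalent) → 0 H
  atom 12: aromatic c, 2 neighbours → 1 H
Totals → C:7, H:5, F:4, N:1.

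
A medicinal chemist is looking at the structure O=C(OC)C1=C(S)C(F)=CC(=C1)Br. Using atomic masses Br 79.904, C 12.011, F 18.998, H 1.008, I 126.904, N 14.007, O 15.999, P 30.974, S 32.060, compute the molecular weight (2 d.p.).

265.10 g/mol

First, the molecular formula is C8H6BrFO2S (counting implicit H from valence).
  Br: 1 × 79.904 = 79.904
  C: 8 × 12.011 = 96.088
  F: 1 × 18.998 = 18.998
  H: 6 × 1.008 = 6.048
  O: 2 × 15.999 = 31.998
  S: 1 × 32.060 = 32.060
Sum: 1×79.904 + 8×12.011 + 1×18.998 + 6×1.008 + 2×15.999 + 1×32.060 = 265.096 → 265.10 g/mol.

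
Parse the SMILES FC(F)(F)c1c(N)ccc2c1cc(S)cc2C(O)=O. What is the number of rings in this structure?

In SMILES, each pair of matching ring-closure digits denotes one ring-closing bond; the number of such bonds equals the number of independent rings.
Ring-closure bonds here: 2.

2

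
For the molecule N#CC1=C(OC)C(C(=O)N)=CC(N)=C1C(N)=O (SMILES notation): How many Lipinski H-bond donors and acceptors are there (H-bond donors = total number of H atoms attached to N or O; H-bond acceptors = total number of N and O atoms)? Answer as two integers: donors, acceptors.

6, 7

Donors: find every N or O and count the H atoms it carries.
  atom 1 (N): bond orders sum to 3 → 0 H
  atom 5 (O): bond orders sum to 2 → 0 H
  atom 9 (O): bond orders sum to 2 → 0 H
  atom 10 (N): bond orders sum to 1 → 2 H
  atom 13 (N): bond orders sum to 1 → 2 H
  atom 16 (N): bond orders sum to 1 → 2 H
  atom 17 (O): bond orders sum to 2 → 0 H
Lipinski HBD = 6.
Acceptors: N atoms = 4, O atoms = 3 → HBA = 7.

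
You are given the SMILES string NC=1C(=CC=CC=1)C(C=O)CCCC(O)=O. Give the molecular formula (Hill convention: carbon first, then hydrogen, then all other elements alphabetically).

Walk through each heavy atom and fill implicit hydrogens from standard valence (C 4, N 3, O 2, S 2, halogen 1):
  atom 1: N, bond orders sum to 1 (valence 3) → 2 H
  atom 2: C, bond orders sum to 4 (valence 4) → 0 H
  atom 3: C, bond orders sum to 4 (valence 4) → 0 H
  atom 4: C, bond orders sum to 3 (valence 4) → 1 H
  atom 5: C, bond orders sum to 3 (valence 4) → 1 H
  atom 6: C, bond orders sum to 3 (valence 4) → 1 H
  atom 7: C, bond orders sum to 3 (valence 4) → 1 H
  atom 8: C, bond orders sum to 3 (valence 4) → 1 H
  atom 9: C, bond orders sum to 3 (valence 4) → 1 H
  atom 10: O, bond orders sum to 2 (valence 2) → 0 H
  atom 11: C, bond orders sum to 2 (valence 4) → 2 H
  atom 12: C, bond orders sum to 2 (valence 4) → 2 H
  atom 13: C, bond orders sum to 2 (valence 4) → 2 H
  atom 14: C, bond orders sum to 4 (valence 4) → 0 H
  atom 15: O, bond orders sum to 1 (valence 2) → 1 H
  atom 16: O, bond orders sum to 2 (valence 2) → 0 H
Totals → C:12, H:15, N:1, O:3.

C12H15NO3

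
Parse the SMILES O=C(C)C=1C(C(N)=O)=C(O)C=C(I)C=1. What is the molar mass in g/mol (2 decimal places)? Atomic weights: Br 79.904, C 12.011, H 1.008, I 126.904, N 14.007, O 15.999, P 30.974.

305.07 g/mol

First, the molecular formula is C9H8INO3 (counting implicit H from valence).
  C: 9 × 12.011 = 108.099
  H: 8 × 1.008 = 8.064
  I: 1 × 126.904 = 126.904
  N: 1 × 14.007 = 14.007
  O: 3 × 15.999 = 47.997
Sum: 9×12.011 + 8×1.008 + 1×126.904 + 1×14.007 + 3×15.999 = 305.071 → 305.07 g/mol.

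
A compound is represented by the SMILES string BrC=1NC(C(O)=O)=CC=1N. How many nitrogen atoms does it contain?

Scan the SMILES for N atoms (remember two-letter symbols like Cl and Br are single atoms).
Nitrogen count: 2.

2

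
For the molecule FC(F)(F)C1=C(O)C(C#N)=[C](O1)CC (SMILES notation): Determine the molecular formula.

C8H6F3NO2

Walk through each heavy atom and fill implicit hydrogens from standard valence (C 4, N 3, O 2, S 2, halogen 1):
  atom 1: F (halogen, monovalent) → 0 H
  atom 2: C, bond orders sum to 4 (valence 4) → 0 H
  atom 3: F (halogen, monovalent) → 0 H
  atom 4: F (halogen, monovalent) → 0 H
  atom 5: C, bond orders sum to 4 (valence 4) → 0 H
  atom 6: C, bond orders sum to 4 (valence 4) → 0 H
  atom 7: O, bond orders sum to 1 (valence 2) → 1 H
  atom 8: C, bond orders sum to 4 (valence 4) → 0 H
  atom 9: C, bond orders sum to 4 (valence 4) → 0 H
  atom 10: N, bond orders sum to 3 (valence 3) → 0 H
  atom 11: C with explicit H count 0
  atom 12: O, bond orders sum to 2 (valence 2) → 0 H
  atom 13: C, bond orders sum to 2 (valence 4) → 2 H
  atom 14: C, bond orders sum to 1 (valence 4) → 3 H
Totals → C:8, H:6, F:3, N:1, O:2.
In Hill order: C8H6F3NO2.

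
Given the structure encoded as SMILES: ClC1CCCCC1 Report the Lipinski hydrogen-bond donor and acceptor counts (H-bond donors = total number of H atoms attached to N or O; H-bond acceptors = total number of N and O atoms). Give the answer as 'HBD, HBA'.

Donors: find every N or O and count the H atoms it carries.
  (no N or O atoms present)
Lipinski HBD = 0.
Acceptors: N atoms = 0, O atoms = 0 → HBA = 0.

0, 0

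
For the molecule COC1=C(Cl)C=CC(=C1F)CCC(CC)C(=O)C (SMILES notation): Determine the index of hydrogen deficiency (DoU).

Degree of unsaturation = (number of rings) + (number of π bonds).
Ring closures in the SMILES: 1.
π bonds: 4 double bonds (each 1 DoU) → 4 DoU from unsaturation.
Total DoU = 1 + 4 = 5.

5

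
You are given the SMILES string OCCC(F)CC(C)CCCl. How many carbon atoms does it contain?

8

Count every carbon token in the SMILES (each C, including those in ring-closure positions and inside branches).
Carbon count: 8.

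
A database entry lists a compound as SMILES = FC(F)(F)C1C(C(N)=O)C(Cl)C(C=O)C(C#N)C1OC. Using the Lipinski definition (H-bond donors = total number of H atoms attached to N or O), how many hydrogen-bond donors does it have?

Donors: find every N or O and count the H atoms it carries.
  atom 8 (N): bond orders sum to 1 → 2 H
  atom 9 (O): bond orders sum to 2 → 0 H
  atom 14 (O): bond orders sum to 2 → 0 H
  atom 17 (N): bond orders sum to 3 → 0 H
  atom 19 (O): bond orders sum to 2 → 0 H
Lipinski HBD = 2.

2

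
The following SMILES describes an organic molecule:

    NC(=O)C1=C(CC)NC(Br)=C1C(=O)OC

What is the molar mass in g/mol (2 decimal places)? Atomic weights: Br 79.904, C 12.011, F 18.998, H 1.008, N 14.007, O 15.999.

First, the molecular formula is C9H11BrN2O3 (counting implicit H from valence).
  Br: 1 × 79.904 = 79.904
  C: 9 × 12.011 = 108.099
  H: 11 × 1.008 = 11.088
  N: 2 × 14.007 = 28.014
  O: 3 × 15.999 = 47.997
Sum: 1×79.904 + 9×12.011 + 11×1.008 + 2×14.007 + 3×15.999 = 275.102 → 275.10 g/mol.

275.10 g/mol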